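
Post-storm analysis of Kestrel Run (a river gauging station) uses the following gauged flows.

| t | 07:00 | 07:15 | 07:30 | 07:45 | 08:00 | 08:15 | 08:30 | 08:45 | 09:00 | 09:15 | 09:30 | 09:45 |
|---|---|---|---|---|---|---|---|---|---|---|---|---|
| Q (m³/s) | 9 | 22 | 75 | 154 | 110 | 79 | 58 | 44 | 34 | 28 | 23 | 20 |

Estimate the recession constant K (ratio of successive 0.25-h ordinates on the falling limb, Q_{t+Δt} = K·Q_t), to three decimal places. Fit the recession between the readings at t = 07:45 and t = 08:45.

K ≈ 0.731

Using the recession-limb readings at t = 07:45 and t = 08:45: Q falls from 154 to 44 m³/s over 4 intervals.
K = (Q₂/Q₁)^(1/4) = (44/154)^(1/4) = 0.731.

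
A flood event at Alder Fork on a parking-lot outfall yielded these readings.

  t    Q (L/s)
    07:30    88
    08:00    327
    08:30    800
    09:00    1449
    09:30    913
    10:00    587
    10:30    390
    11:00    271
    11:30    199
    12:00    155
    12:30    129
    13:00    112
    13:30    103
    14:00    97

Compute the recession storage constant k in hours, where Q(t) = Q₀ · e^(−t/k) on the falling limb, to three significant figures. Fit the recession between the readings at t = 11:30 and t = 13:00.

k ≈ 2.61 h

On the falling limb, Q drops from 199 to 112 L/s between t = 11:30 and t = 13:00 (Δt = 1.5 h).
k = −Δt / ln(Q₂/Q₁) = −1.5 / ln(112/199) = 2.61 h.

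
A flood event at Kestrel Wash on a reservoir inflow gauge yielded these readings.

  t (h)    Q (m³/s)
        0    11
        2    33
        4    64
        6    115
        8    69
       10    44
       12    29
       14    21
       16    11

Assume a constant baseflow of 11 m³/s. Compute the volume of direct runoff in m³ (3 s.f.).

Direct-runoff ordinates (Q − Q_b): 0.0, 22.0, 53.0, 104.0, 58.0, 33.0, 18.0, 10.0, 0.0 m³/s.
ΣQ_DR = 298.0 m³/s.
With Δt = 2 h = 7200 s, V = ΣQ_DR · Δt = 298.0 × 7200 = 2.15 × 10^6 m³.

V ≈ 2.15 × 10^6 m³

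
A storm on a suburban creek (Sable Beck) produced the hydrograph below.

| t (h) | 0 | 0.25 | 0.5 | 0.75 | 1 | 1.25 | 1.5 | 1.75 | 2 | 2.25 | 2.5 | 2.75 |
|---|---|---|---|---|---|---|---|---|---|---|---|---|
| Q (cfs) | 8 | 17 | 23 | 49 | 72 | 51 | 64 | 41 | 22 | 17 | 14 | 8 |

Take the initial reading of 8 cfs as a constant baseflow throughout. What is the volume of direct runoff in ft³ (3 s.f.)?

V ≈ 2.61 × 10^5 ft³

Direct-runoff ordinates (Q − Q_b): 0.0, 9.0, 15.0, 41.0, 64.0, 43.0, 56.0, 33.0, 14.0, 9.0, 6.0, 0.0 cfs.
ΣQ_DR = 290.0 cfs.
With Δt = 0.25 h = 900 s, V = ΣQ_DR · Δt = 290.0 × 900 = 2.61 × 10^5 ft³.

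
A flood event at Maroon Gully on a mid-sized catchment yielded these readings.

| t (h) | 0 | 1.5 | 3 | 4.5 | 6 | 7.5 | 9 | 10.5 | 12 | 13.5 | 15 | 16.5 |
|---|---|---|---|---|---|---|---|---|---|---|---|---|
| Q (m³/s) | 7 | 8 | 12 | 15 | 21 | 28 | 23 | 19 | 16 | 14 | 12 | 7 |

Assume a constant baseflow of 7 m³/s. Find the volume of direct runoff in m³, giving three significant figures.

Direct-runoff ordinates (Q − Q_b): 0.0, 1.0, 5.0, 8.0, 14.0, 21.0, 16.0, 12.0, 9.0, 7.0, 5.0, 0.0 m³/s.
ΣQ_DR = 98.00 m³/s.
With Δt = 1.5 h = 5400 s, V = ΣQ_DR · Δt = 98.00 × 5400 = 5.29 × 10^5 m³.

V ≈ 5.29 × 10^5 m³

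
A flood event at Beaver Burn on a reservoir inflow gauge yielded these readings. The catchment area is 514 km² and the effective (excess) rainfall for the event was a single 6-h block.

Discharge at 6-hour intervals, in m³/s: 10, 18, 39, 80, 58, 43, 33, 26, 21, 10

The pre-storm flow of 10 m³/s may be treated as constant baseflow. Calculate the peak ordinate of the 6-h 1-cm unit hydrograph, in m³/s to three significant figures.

Direct runoff: 0.0, 8.0, 29.0, 70.0, 48.0, 33.0, 23.0, 16.0, 11.0, 0.0 m³/s; ΣQ_DR = 238.0 m³/s, peak = 70.0 m³/s.
Runoff depth d = ΣQ_DR·Δt / A = 238.0 × 21600 / (514 km²) = 10.00 mm.
The 1-cm UH is the DRH scaled by (10 mm)/d, so U_p = 70.0 × 10/10.00 = 70.0 m³/s.

U_p ≈ 70.0 m³/s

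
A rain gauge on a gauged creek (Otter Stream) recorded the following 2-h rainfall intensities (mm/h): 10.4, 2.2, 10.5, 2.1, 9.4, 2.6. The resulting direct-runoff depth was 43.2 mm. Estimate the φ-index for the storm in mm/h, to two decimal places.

Only the 3 blocks with intensity above φ contribute runoff: 10.4, 10.5, 9.4 mm/h.
Σ(I−φ)·Δt = d  ⇒  (10.4+10.5+9.4 − 3φ)·2 = 43.2
φ = (30.30 − 43.2/2) / 3 = 2.90 mm/h.

φ ≈ 2.90 mm/h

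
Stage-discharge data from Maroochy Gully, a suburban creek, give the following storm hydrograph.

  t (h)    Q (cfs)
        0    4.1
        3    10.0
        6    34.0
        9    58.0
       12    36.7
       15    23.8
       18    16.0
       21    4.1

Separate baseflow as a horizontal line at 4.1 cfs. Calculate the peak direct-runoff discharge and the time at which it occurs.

Subtracting baseflow gives direct-runoff ordinates: 0.0, 5.9, 29.9, 53.9, 32.6, 19.7, 11.9, 0.0 cfs.
The maximum is 53.9 cfs, occurring at the reading for t = 9 h.

Q_p = 53.9 cfs at t = 9 h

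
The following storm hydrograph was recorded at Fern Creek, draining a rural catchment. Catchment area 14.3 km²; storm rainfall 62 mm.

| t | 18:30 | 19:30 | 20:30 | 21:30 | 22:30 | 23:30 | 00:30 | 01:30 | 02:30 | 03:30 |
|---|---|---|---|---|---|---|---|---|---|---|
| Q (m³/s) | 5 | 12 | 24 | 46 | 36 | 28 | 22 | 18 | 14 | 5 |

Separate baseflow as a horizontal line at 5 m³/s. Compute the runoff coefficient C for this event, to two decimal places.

C ≈ 0.65

ΣQ_DR = 160.0 m³/s; V = ΣQ_DR·Δt = 5.760 × 10^5 m³.
Runoff depth d = V / A = 40.28 mm.
C = d / P = 40.28 / 62 = 0.65.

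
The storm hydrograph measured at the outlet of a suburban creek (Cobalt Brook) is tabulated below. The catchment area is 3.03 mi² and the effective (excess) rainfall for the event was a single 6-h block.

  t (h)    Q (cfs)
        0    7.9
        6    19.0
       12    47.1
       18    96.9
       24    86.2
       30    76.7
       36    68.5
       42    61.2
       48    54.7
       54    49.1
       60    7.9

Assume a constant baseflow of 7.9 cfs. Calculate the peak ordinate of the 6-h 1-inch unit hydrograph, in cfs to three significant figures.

Direct runoff: 0.0, 11.1, 39.2, 89.0, 78.3, 68.8, 60.6, 53.3, 46.8, 41.2, 0.0 cfs; ΣQ_DR = 488.3 cfs, peak = 89.0 cfs.
Runoff depth d = ΣQ_DR·Δt / A = 488.3 × 21600 / (3.03 mi²) = 1.498 in.
The 1-inch UH is the DRH scaled by (1 in)/d, so U_p = 89.0 × 1/1.498 = 59.4 cfs.

U_p ≈ 59.4 cfs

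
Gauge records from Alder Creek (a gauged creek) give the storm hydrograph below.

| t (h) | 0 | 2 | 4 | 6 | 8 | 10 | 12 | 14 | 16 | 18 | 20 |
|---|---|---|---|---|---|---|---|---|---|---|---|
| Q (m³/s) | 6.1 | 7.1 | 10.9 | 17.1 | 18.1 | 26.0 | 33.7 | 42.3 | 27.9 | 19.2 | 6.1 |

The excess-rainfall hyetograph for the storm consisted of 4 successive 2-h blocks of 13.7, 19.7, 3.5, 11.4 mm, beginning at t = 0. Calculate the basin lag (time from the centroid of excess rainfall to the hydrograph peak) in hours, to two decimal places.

t_L ≈ 10.48 h

Centroid of excess rainfall: t_c = Σ P_i·t̄_i / ΣP_i = 3.5217 h (block centres at 1, 3, 5, 7 h).
Hydrograph peak occurs at t = 14 h, so basin lag t_L = 14 − 3.5217 = 10.48 h.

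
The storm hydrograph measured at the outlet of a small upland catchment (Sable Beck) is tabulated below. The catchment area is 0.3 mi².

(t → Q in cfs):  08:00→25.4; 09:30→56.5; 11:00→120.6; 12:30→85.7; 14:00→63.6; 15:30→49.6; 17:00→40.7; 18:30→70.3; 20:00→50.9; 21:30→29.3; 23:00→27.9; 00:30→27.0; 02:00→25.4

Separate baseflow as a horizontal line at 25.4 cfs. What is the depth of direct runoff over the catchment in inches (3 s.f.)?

d ≈ 2.66 in

Direct runoff: 0.0, 31.1, 95.2, 60.3, 38.2, 24.2, 15.3, 44.9, 25.5, 3.9, 2.5, 1.6, 0.0 cfs; ΣQ_DR = 342.7 cfs.
V = ΣQ_DR · Δt = 342.7 × 5400 s = 1.851 × 10^6 ft³.
Over A = 0.3 mi², depth = V / A = 2.66 in.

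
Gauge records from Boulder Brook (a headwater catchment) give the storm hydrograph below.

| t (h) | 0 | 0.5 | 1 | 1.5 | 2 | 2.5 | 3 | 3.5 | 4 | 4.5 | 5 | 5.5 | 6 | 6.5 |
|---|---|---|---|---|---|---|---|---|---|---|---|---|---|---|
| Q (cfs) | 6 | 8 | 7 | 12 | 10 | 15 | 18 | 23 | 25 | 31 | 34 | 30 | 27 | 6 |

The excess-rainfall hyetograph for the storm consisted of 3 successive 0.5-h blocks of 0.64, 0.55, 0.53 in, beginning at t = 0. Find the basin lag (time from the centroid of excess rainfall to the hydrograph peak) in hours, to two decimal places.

Centroid of excess rainfall: t_c = Σ P_i·t̄_i / ΣP_i = 0.7180 h (block centres at 0.25, 0.75, 1.25 h).
Hydrograph peak occurs at t = 5 h, so basin lag t_L = 5 − 0.7180 = 4.28 h.

t_L ≈ 4.28 h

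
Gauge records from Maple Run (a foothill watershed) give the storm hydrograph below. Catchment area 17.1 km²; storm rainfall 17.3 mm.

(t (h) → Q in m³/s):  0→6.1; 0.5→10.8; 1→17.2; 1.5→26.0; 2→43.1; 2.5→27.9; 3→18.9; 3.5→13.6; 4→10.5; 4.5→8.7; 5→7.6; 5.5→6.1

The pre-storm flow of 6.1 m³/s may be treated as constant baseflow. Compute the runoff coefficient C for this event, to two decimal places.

C ≈ 0.75

ΣQ_DR = 123.3 m³/s; V = ΣQ_DR·Δt = 2.219 × 10^5 m³.
Runoff depth d = V / A = 12.98 mm.
C = d / P = 12.98 / 17.3 = 0.75.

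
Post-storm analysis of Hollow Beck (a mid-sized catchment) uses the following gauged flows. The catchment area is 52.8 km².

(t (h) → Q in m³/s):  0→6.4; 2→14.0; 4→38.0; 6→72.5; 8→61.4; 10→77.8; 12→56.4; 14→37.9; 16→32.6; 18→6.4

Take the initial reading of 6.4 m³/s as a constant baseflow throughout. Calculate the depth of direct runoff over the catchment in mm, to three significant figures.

Direct runoff: 0.0, 7.6, 31.6, 66.1, 55.0, 71.4, 50.0, 31.5, 26.2, 0.0 m³/s; ΣQ_DR = 339.4 m³/s.
V = ΣQ_DR · Δt = 339.4 × 7200 s = 2.444 × 10^6 m³.
Over A = 52.8 km², depth = V / A = 46.3 mm.

d ≈ 46.3 mm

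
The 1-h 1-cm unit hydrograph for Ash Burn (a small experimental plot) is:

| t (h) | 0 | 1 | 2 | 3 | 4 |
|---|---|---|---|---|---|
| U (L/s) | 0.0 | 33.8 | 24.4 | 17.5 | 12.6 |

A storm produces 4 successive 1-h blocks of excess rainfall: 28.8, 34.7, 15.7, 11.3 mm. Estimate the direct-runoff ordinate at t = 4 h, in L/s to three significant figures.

By discrete convolution, Q_j = Σ (P_i / 10 mm) · U_{j−i}.
At t = 4 h (j=4): Q = (28.8/10)·12.6 + (34.7/10)·17.5 + (15.7/10)·24.4 + (11.3/10)·33.8 = 174 L/s.

Q ≈ 174 L/s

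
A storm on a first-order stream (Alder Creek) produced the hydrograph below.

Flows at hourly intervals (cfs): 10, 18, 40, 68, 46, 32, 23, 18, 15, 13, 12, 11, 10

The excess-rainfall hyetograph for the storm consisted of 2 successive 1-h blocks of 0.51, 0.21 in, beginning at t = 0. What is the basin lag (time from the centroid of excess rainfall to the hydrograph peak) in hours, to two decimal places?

t_L ≈ 2.21 h

Centroid of excess rainfall: t_c = Σ P_i·t̄_i / ΣP_i = 0.7917 h (block centres at 0.5, 1.5 h).
Hydrograph peak occurs at t = 3 h, so basin lag t_L = 3 − 0.7917 = 2.21 h.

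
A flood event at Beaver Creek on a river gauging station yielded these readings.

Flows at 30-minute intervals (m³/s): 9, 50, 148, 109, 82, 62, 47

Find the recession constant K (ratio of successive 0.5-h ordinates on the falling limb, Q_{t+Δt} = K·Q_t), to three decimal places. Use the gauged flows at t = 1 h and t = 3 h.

K ≈ 0.751

Using the recession-limb readings at t = 1 h and t = 3 h: Q falls from 148 to 47 m³/s over 4 intervals.
K = (Q₂/Q₁)^(1/4) = (47/148)^(1/4) = 0.751.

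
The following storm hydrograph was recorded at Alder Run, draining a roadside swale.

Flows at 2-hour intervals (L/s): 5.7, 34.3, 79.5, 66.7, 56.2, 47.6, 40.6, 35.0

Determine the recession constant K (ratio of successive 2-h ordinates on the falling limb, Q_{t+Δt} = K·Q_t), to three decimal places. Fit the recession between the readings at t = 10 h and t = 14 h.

Using the recession-limb readings at t = 10 h and t = 14 h: Q falls from 47.6 to 35.0 L/s over 2 intervals.
K = (Q₂/Q₁)^(1/2) = (35.0/47.6)^(1/2) = 0.857.

K ≈ 0.857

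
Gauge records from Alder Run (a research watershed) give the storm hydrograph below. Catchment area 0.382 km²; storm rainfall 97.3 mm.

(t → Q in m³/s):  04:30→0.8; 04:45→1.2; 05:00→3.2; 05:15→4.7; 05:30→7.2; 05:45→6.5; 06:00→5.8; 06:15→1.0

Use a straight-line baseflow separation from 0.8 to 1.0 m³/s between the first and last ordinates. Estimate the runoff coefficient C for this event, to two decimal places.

ΣQ_DR = 23.20 m³/s; V = ΣQ_DR·Δt = 20880 m³.
Runoff depth d = V / A = 54.66 mm.
C = d / P = 54.66 / 97.3 = 0.56.

C ≈ 0.56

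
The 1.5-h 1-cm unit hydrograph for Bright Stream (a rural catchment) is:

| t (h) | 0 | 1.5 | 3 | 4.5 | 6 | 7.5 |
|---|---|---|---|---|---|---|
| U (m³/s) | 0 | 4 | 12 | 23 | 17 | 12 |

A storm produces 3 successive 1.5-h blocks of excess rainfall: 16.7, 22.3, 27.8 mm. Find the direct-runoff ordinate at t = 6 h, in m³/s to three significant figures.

Q ≈ 113 m³/s

By discrete convolution, Q_j = Σ (P_i / 10 mm) · U_{j−i}.
At t = 6 h (j=4): Q = (16.7/10)·17 + (22.3/10)·23 + (27.8/10)·12 = 113 m³/s.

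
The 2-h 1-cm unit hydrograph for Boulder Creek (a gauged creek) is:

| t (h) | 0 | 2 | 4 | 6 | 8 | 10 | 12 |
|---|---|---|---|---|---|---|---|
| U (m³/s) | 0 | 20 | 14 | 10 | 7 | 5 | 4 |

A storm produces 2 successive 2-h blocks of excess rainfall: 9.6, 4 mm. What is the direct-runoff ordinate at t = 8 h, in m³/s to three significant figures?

By discrete convolution, Q_j = Σ (P_i / 10 mm) · U_{j−i}.
At t = 8 h (j=4): Q = (9.6/10)·7 + (4/10)·10 = 10.7 m³/s.

Q ≈ 10.7 m³/s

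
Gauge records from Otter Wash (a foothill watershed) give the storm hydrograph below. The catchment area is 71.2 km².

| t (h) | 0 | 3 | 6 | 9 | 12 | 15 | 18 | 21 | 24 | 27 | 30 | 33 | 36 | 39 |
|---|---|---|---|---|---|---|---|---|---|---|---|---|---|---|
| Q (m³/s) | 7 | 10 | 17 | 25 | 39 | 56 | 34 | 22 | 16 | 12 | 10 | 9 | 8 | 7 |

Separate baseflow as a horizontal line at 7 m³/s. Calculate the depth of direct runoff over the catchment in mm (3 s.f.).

Direct runoff: 0.0, 3.0, 10.0, 18.0, 32.0, 49.0, 27.0, 15.0, 9.0, 5.0, 3.0, 2.0, 1.0, 0.0 m³/s; ΣQ_DR = 174.0 m³/s.
V = ΣQ_DR · Δt = 174.0 × 10800 s = 1.879 × 10^6 m³.
Over A = 71.2 km², depth = V / A = 26.4 mm.

d ≈ 26.4 mm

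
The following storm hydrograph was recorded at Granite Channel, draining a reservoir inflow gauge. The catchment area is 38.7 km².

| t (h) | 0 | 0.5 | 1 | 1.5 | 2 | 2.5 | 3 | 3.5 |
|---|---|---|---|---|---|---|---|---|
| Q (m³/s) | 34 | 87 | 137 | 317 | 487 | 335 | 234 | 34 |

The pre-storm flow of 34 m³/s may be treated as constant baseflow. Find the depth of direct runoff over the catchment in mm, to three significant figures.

Direct runoff: 0.0, 53.0, 103.0, 283.0, 453.0, 301.0, 200.0, 0.0 m³/s; ΣQ_DR = 1393 m³/s.
V = ΣQ_DR · Δt = 1393 × 1800 s = 2.507 × 10^6 m³.
Over A = 38.7 km², depth = V / A = 64.8 mm.

d ≈ 64.8 mm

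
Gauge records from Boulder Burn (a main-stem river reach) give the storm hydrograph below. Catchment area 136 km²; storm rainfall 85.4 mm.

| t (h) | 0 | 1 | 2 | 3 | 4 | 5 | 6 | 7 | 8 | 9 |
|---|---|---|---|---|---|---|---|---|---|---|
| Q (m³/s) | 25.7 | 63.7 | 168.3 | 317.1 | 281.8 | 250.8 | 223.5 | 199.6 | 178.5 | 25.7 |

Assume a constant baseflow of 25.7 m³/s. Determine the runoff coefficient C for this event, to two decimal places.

ΣQ_DR = 1478 m³/s; V = ΣQ_DR·Δt = 5.320 × 10^6 m³.
Runoff depth d = V / A = 39.12 mm.
C = d / P = 39.12 / 85.4 = 0.46.

C ≈ 0.46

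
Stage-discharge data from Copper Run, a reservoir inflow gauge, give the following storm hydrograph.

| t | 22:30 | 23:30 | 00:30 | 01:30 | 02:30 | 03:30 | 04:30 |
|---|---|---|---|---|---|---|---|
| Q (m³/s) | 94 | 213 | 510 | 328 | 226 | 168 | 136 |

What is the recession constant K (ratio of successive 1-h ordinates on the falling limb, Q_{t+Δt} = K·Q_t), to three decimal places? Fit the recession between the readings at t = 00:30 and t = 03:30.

Using the recession-limb readings at t = 00:30 and t = 03:30: Q falls from 510 to 168 m³/s over 3 intervals.
K = (Q₂/Q₁)^(1/3) = (168/510)^(1/3) = 0.691.

K ≈ 0.691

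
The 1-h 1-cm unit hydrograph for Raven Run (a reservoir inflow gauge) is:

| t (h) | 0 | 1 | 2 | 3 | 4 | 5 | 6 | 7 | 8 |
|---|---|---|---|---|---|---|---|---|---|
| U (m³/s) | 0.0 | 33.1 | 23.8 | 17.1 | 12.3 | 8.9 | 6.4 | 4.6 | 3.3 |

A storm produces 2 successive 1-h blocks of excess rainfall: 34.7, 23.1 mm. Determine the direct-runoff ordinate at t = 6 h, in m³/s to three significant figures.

By discrete convolution, Q_j = Σ (P_i / 10 mm) · U_{j−i}.
At t = 6 h (j=6): Q = (34.7/10)·6.4 + (23.1/10)·8.9 = 42.8 m³/s.

Q ≈ 42.8 m³/s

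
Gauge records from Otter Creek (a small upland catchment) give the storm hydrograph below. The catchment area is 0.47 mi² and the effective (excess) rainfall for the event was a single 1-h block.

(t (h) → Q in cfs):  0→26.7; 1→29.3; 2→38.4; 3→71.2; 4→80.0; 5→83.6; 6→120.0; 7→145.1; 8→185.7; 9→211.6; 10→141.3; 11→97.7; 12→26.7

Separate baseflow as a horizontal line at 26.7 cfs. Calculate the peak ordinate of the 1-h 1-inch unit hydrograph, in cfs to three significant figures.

U_p ≈ 61.6 cfs

Direct runoff: 0.0, 2.6, 11.7, 44.5, 53.3, 56.9, 93.3, 118.4, 159.0, 184.9, 114.6, 71.0, 0.0 cfs; ΣQ_DR = 910.2 cfs, peak = 184.9 cfs.
Runoff depth d = ΣQ_DR·Δt / A = 910.2 × 3600 / (0.47 mi²) = 3.001 in.
The 1-inch UH is the DRH scaled by (1 in)/d, so U_p = 184.9 × 1/3.001 = 61.6 cfs.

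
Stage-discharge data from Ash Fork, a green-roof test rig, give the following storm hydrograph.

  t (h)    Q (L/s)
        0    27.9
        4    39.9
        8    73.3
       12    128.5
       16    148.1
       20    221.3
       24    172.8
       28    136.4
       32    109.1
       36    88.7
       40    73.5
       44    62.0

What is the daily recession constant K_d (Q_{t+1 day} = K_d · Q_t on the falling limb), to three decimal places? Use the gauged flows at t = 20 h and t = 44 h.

K_d ≈ 0.280

Between t = 20 h and t = 44 h the flow falls from 221.3 to 62.0 L/s over 6×4 h = 24 h.
Per-interval ratio K = (62.0/221.3)^(1/6) = 0.8089; K_d = K^(24/4) = 0.280.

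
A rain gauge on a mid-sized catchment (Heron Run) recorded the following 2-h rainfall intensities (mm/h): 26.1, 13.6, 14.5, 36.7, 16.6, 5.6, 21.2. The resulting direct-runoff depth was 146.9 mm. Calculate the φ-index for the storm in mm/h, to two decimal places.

φ ≈ 9.21 mm/h

Only the 6 blocks with intensity above φ contribute runoff: 26.1, 13.6, 14.5, 36.7, 16.6, 21.2 mm/h.
Σ(I−φ)·Δt = d  ⇒  (26.1+13.6+14.5+36.7+16.6+21.2 − 6φ)·2 = 146.9
φ = (128.7 − 146.9/2) / 6 = 9.21 mm/h.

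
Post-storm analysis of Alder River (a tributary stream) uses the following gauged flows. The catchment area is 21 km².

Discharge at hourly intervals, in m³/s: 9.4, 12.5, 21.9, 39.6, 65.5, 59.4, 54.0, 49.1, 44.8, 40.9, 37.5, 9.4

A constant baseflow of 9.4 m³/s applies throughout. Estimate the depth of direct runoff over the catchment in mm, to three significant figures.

d ≈ 56.8 mm

Direct runoff: 0.0, 3.1, 12.5, 30.2, 56.1, 50.0, 44.6, 39.7, 35.4, 31.5, 28.1, 0.0 m³/s; ΣQ_DR = 331.2 m³/s.
V = ΣQ_DR · Δt = 331.2 × 3600 s = 1.192 × 10^6 m³.
Over A = 21 km², depth = V / A = 56.8 mm.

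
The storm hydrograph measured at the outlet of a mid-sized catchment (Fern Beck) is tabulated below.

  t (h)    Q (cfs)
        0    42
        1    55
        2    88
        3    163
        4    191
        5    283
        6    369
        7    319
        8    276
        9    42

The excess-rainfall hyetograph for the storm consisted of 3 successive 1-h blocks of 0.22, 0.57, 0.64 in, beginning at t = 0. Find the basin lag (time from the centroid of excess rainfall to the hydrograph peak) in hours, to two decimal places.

t_L ≈ 4.21 h

Centroid of excess rainfall: t_c = Σ P_i·t̄_i / ΣP_i = 1.7937 h (block centres at 0.5, 1.5, 2.5 h).
Hydrograph peak occurs at t = 6 h, so basin lag t_L = 6 − 1.7937 = 4.21 h.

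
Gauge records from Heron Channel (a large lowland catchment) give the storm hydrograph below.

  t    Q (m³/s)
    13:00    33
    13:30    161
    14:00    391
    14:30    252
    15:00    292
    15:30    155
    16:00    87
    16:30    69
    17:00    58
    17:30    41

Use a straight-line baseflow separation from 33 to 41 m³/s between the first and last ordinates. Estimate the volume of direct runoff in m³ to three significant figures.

Direct-runoff ordinates (Q − Q_b): 0.00, 127.11, 356.22, 216.33, 255.44, 117.56, 48.67, 29.78, 17.89, 0.00 m³/s.
ΣQ_DR = 1169 m³/s.
With Δt = 0.5 h = 1800 s, V = ΣQ_DR · Δt = 1169 × 1800 = 2.10 × 10^6 m³.

V ≈ 2.10 × 10^6 m³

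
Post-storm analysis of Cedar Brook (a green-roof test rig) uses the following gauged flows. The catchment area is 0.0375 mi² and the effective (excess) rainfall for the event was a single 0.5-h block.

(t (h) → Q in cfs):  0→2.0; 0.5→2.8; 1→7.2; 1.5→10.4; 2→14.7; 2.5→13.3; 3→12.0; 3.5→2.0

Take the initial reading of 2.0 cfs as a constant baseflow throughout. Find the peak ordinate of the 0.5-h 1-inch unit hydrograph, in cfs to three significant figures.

U_p ≈ 12.7 cfs

Direct runoff: 0.0, 0.8, 5.2, 8.4, 12.7, 11.3, 10.0, 0.0 cfs; ΣQ_DR = 48.40 cfs, peak = 12.7 cfs.
Runoff depth d = ΣQ_DR·Δt / A = 48.40 × 1800 / (0.0375 mi²) = 1.000 in.
The 1-inch UH is the DRH scaled by (1 in)/d, so U_p = 12.7 × 1/1.000 = 12.7 cfs.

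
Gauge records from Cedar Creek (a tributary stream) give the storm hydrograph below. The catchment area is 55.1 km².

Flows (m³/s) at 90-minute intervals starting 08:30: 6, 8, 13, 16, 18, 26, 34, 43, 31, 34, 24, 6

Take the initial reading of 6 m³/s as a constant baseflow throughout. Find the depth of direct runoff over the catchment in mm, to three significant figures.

Direct runoff: 0.0, 2.0, 7.0, 10.0, 12.0, 20.0, 28.0, 37.0, 25.0, 28.0, 18.0, 0.0 m³/s; ΣQ_DR = 187.0 m³/s.
V = ΣQ_DR · Δt = 187.0 × 5400 s = 1.010 × 10^6 m³.
Over A = 55.1 km², depth = V / A = 18.3 mm.

d ≈ 18.3 mm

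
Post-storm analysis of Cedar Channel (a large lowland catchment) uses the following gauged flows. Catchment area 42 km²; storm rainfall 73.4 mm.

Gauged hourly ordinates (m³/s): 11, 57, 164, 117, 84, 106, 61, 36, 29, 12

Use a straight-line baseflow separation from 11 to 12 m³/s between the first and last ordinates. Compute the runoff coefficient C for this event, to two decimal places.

C ≈ 0.66

ΣQ_DR = 562.0 m³/s; V = ΣQ_DR·Δt = 2.023 × 10^6 m³.
Runoff depth d = V / A = 48.17 mm.
C = d / P = 48.17 / 73.4 = 0.66.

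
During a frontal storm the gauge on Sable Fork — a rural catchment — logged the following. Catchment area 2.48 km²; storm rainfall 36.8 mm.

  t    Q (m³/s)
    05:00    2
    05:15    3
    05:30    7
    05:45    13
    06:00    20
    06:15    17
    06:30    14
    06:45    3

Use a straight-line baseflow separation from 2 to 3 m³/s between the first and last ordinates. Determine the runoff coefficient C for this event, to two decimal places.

C ≈ 0.58

ΣQ_DR = 59.00 m³/s; V = ΣQ_DR·Δt = 53100 m³.
Runoff depth d = V / A = 21.41 mm.
C = d / P = 21.41 / 36.8 = 0.58.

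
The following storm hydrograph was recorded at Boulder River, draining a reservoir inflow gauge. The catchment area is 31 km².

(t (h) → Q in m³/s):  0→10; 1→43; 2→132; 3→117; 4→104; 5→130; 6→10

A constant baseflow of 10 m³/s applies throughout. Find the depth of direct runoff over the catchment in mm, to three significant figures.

Direct runoff: 0.0, 33.0, 122.0, 107.0, 94.0, 120.0, 0.0 m³/s; ΣQ_DR = 476.0 m³/s.
V = ΣQ_DR · Δt = 476.0 × 3600 s = 1.714 × 10^6 m³.
Over A = 31 km², depth = V / A = 55.3 mm.

d ≈ 55.3 mm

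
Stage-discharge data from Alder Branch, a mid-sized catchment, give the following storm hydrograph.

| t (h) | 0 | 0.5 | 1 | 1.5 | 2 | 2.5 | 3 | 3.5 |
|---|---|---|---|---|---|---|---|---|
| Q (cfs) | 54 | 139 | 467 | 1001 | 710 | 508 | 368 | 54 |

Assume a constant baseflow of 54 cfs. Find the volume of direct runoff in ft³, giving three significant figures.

V ≈ 5.16 × 10^6 ft³

Direct-runoff ordinates (Q − Q_b): 0.0, 85.0, 413.0, 947.0, 656.0, 454.0, 314.0, 0.0 cfs.
ΣQ_DR = 2869 cfs.
With Δt = 0.5 h = 1800 s, V = ΣQ_DR · Δt = 2869 × 1800 = 5.16 × 10^6 ft³.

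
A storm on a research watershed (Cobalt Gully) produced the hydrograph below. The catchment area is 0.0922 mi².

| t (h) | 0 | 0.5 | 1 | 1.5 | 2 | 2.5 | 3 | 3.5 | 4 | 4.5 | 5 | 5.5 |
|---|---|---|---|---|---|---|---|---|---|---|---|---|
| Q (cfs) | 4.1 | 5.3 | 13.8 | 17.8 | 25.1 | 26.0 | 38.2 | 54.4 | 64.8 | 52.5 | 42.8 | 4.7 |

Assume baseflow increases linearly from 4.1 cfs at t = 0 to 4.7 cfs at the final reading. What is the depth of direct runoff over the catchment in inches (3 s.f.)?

d ≈ 2.49 in

Direct runoff: 0.00, 1.15, 9.59, 13.54, 20.78, 21.63, 33.77, 49.92, 60.26, 47.91, 38.15, 0.00 cfs; ΣQ_DR = 296.7 cfs.
V = ΣQ_DR · Δt = 296.7 × 1800 s = 5.341 × 10^5 ft³.
Over A = 0.0922 mi², depth = V / A = 2.49 in.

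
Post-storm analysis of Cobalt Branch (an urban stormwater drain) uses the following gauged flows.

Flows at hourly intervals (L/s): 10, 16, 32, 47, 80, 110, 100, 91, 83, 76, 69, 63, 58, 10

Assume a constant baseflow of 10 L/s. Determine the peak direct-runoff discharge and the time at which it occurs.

Q_p = 100.0 L/s at t = 5 h

Subtracting baseflow gives direct-runoff ordinates: 0.0, 6.0, 22.0, 37.0, 70.0, 100.0, 90.0, 81.0, 73.0, 66.0, 59.0, 53.0, 48.0, 0.0 L/s.
The maximum is 100.0 L/s, occurring at the reading for t = 5 h.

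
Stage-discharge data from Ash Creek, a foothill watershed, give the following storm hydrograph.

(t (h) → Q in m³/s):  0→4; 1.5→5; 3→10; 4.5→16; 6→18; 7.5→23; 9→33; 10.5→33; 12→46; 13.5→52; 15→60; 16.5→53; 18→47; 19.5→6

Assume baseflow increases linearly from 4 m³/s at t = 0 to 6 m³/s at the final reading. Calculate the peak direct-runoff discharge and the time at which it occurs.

Subtracting baseflow gives direct-runoff ordinates: 0.00, 0.85, 5.69, 11.54, 13.38, 18.23, 28.08, 27.92, 40.77, 46.62, 54.46, 47.31, 41.15, 0.00 m³/s.
The maximum is 54.46 m³/s, occurring at the reading for t = 15 h.

Q_p = 54.46 m³/s at t = 15 h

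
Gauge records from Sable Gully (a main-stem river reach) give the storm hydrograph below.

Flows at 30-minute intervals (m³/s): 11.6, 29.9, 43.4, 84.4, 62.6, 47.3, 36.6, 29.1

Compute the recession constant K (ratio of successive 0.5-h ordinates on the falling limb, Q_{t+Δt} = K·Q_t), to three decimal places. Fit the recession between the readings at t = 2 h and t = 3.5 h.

Using the recession-limb readings at t = 2 h and t = 3.5 h: Q falls from 62.6 to 29.1 m³/s over 3 intervals.
K = (Q₂/Q₁)^(1/3) = (29.1/62.6)^(1/3) = 0.775.

K ≈ 0.775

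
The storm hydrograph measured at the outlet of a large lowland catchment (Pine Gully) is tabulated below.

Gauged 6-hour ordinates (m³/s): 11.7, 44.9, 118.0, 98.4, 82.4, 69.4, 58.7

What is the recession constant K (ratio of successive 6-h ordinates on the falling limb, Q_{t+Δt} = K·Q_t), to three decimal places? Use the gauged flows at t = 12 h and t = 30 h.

Using the recession-limb readings at t = 12 h and t = 30 h: Q falls from 118.0 to 69.4 m³/s over 3 intervals.
K = (Q₂/Q₁)^(1/3) = (69.4/118.0)^(1/3) = 0.838.

K ≈ 0.838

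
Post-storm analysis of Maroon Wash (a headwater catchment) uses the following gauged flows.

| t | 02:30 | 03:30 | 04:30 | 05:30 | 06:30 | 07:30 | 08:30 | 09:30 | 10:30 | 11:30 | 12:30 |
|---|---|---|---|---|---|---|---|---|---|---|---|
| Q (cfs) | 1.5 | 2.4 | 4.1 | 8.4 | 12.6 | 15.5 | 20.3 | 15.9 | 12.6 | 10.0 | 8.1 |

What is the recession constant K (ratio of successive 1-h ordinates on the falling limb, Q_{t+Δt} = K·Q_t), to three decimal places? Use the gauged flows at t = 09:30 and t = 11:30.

Using the recession-limb readings at t = 09:30 and t = 11:30: Q falls from 15.9 to 10.0 cfs over 2 intervals.
K = (Q₂/Q₁)^(1/2) = (10.0/15.9)^(1/2) = 0.793.

K ≈ 0.793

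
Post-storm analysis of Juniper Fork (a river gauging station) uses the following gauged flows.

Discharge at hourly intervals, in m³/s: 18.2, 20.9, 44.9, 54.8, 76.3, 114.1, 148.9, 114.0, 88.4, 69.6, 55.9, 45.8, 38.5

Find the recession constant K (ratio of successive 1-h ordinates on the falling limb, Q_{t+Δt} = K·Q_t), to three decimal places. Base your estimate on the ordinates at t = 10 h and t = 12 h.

Using the recession-limb readings at t = 10 h and t = 12 h: Q falls from 55.9 to 38.5 m³/s over 2 intervals.
K = (Q₂/Q₁)^(1/2) = (38.5/55.9)^(1/2) = 0.830.

K ≈ 0.830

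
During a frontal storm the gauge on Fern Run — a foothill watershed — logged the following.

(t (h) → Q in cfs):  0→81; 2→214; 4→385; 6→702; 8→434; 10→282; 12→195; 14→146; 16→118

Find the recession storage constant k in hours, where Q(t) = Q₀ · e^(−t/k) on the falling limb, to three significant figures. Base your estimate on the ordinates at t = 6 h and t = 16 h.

k ≈ 5.61 h

On the falling limb, Q drops from 702 to 118 cfs between t = 6 h and t = 16 h (Δt = 10 h).
k = −Δt / ln(Q₂/Q₁) = −10 / ln(118/702) = 5.61 h.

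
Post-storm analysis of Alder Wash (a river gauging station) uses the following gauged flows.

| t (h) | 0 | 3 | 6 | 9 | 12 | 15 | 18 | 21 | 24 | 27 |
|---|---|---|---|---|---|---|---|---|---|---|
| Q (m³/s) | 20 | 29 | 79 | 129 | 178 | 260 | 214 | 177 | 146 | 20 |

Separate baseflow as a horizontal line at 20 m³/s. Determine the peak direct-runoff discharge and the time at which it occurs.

Q_p = 240.0 m³/s at t = 15 h

Subtracting baseflow gives direct-runoff ordinates: 0.0, 9.0, 59.0, 109.0, 158.0, 240.0, 194.0, 157.0, 126.0, 0.0 m³/s.
The maximum is 240.0 m³/s, occurring at the reading for t = 15 h.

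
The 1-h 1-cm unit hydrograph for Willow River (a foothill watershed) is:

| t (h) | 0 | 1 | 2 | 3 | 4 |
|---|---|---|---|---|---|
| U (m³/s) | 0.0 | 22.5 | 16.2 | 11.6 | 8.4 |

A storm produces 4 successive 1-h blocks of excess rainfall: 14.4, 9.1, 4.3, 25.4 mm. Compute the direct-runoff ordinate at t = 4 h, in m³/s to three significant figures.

Q ≈ 86.8 m³/s

By discrete convolution, Q_j = Σ (P_i / 10 mm) · U_{j−i}.
At t = 4 h (j=4): Q = (14.4/10)·8.4 + (9.1/10)·11.6 + (4.3/10)·16.2 + (25.4/10)·22.5 = 86.8 m³/s.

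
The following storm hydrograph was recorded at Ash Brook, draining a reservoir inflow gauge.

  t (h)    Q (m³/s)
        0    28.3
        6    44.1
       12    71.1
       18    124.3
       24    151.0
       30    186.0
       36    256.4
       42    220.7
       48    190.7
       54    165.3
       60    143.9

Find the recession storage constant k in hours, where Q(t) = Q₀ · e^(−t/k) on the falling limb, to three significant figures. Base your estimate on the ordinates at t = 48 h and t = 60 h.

k ≈ 42.6 h

On the falling limb, Q drops from 190.7 to 143.9 m³/s between t = 48 h and t = 60 h (Δt = 12 h).
k = −Δt / ln(Q₂/Q₁) = −12 / ln(143.9/190.7) = 42.6 h.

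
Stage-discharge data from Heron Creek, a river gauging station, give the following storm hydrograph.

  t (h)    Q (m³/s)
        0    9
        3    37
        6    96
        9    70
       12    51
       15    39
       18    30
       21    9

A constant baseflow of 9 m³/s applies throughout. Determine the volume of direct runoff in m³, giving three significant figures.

Direct-runoff ordinates (Q − Q_b): 0.0, 28.0, 87.0, 61.0, 42.0, 30.0, 21.0, 0.0 m³/s.
ΣQ_DR = 269.0 m³/s.
With Δt = 3 h = 10800 s, V = ΣQ_DR · Δt = 269.0 × 10800 = 2.91 × 10^6 m³.

V ≈ 2.91 × 10^6 m³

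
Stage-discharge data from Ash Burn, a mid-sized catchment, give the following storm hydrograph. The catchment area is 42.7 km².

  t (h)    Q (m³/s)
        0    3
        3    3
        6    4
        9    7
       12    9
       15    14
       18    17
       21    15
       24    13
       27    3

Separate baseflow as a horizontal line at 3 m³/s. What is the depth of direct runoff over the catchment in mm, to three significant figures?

Direct runoff: 0.0, 0.0, 1.0, 4.0, 6.0, 11.0, 14.0, 12.0, 10.0, 0.0 m³/s; ΣQ_DR = 58.00 m³/s.
V = ΣQ_DR · Δt = 58.00 × 10800 s = 6.264 × 10^5 m³.
Over A = 42.7 km², depth = V / A = 14.7 mm.

d ≈ 14.7 mm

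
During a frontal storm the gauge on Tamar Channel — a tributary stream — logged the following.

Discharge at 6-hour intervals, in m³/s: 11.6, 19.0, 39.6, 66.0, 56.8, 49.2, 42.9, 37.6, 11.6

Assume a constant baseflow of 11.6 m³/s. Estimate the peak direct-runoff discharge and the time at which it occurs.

Q_p = 54.4 m³/s at t = 18 h

Subtracting baseflow gives direct-runoff ordinates: 0.0, 7.4, 28.0, 54.4, 45.2, 37.6, 31.3, 26.0, 0.0 m³/s.
The maximum is 54.4 m³/s, occurring at the reading for t = 18 h.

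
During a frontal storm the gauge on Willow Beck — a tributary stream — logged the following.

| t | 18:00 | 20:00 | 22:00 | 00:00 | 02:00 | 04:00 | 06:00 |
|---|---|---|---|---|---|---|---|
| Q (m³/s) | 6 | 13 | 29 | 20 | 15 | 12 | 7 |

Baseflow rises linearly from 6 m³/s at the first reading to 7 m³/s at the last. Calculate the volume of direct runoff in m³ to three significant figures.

V ≈ 4.07 × 10^5 m³

Direct-runoff ordinates (Q − Q_b): 0.00, 6.83, 22.67, 13.50, 8.33, 5.17, 0.00 m³/s.
ΣQ_DR = 56.50 m³/s.
With Δt = 2 h = 7200 s, V = ΣQ_DR · Δt = 56.50 × 7200 = 4.07 × 10^5 m³.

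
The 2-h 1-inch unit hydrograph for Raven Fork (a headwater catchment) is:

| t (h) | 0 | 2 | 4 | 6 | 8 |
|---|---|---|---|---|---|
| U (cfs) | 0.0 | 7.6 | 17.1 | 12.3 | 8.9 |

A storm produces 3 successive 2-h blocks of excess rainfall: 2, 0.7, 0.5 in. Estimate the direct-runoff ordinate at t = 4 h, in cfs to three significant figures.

By discrete convolution, Q_j = Σ (P_i / 1 in) · U_{j−i}.
At t = 4 h (j=2): Q = (2/1)·17.1 + (0.7/1)·7.6 + (0.5/1)·0.0 = 39.5 cfs.

Q ≈ 39.5 cfs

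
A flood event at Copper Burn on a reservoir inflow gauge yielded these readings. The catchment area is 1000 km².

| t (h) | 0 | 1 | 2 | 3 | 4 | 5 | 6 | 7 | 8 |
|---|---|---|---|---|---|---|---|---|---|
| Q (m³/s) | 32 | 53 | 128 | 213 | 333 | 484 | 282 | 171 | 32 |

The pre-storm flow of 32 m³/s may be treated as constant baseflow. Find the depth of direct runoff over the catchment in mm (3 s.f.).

Direct runoff: 0.0, 21.0, 96.0, 181.0, 301.0, 452.0, 250.0, 139.0, 0.0 m³/s; ΣQ_DR = 1440 m³/s.
V = ΣQ_DR · Δt = 1440 × 3600 s = 5.184 × 10^6 m³.
Over A = 1000 km², depth = V / A = 5.18 mm.

d ≈ 5.18 mm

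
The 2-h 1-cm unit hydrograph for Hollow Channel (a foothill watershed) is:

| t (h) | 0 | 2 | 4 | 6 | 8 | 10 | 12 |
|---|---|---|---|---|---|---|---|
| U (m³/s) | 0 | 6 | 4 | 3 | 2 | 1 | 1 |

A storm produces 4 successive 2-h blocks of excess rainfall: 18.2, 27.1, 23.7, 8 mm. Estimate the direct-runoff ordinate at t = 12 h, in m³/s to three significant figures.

By discrete convolution, Q_j = Σ (P_i / 10 mm) · U_{j−i}.
At t = 12 h (j=6): Q = (18.2/10)·1 + (27.1/10)·1 + (23.7/10)·2 + (8/10)·3 = 11.7 m³/s.

Q ≈ 11.7 m³/s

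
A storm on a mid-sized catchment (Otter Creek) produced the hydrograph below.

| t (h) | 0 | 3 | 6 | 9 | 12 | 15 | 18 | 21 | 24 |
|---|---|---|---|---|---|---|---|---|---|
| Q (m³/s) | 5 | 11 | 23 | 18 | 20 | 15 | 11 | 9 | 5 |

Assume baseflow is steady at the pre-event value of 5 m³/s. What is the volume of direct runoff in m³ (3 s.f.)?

V ≈ 7.78 × 10^5 m³

Direct-runoff ordinates (Q − Q_b): 0.0, 6.0, 18.0, 13.0, 15.0, 10.0, 6.0, 4.0, 0.0 m³/s.
ΣQ_DR = 72.00 m³/s.
With Δt = 3 h = 10800 s, V = ΣQ_DR · Δt = 72.00 × 10800 = 7.78 × 10^5 m³.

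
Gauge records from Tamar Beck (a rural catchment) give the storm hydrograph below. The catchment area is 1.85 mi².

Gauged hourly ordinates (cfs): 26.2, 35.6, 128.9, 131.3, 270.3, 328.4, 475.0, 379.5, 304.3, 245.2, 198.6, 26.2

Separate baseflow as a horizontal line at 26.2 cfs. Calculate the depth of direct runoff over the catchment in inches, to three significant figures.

Direct runoff: 0.0, 9.4, 102.7, 105.1, 244.1, 302.2, 448.8, 353.3, 278.1, 219.0, 172.4, 0.0 cfs; ΣQ_DR = 2235 cfs.
V = ΣQ_DR · Δt = 2235 × 3600 s = 8.046 × 10^6 ft³.
Over A = 1.85 mi², depth = V / A = 1.87 in.

d ≈ 1.87 in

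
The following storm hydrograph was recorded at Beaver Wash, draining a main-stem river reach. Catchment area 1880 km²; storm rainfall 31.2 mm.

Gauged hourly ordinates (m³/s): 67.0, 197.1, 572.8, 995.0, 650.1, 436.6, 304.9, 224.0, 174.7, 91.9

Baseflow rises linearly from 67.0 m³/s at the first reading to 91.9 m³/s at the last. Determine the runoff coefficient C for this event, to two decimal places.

ΣQ_DR = 2920 m³/s; V = ΣQ_DR·Δt = 1.051 × 10^7 m³.
Runoff depth d = V / A = 5.591 mm.
C = d / P = 5.591 / 31.2 = 0.18.

C ≈ 0.18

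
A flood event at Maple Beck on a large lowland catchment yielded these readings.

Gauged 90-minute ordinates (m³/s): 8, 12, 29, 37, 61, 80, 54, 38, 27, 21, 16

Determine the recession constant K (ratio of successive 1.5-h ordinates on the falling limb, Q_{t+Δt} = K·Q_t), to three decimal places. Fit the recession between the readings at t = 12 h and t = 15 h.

K ≈ 0.770

Using the recession-limb readings at t = 12 h and t = 15 h: Q falls from 27 to 16 m³/s over 2 intervals.
K = (Q₂/Q₁)^(1/2) = (16/27)^(1/2) = 0.770.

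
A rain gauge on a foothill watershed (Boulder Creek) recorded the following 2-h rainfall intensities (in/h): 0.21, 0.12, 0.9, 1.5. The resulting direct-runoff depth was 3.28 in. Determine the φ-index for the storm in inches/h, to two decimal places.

φ ≈ 0.38 in/h

Only the 2 blocks with intensity above φ contribute runoff: 0.9, 1.5 in/h.
Σ(I−φ)·Δt = d  ⇒  (0.9+1.5 − 2φ)·2 = 3.28
φ = (2.400 − 3.28/2) / 2 = 0.38 in/h.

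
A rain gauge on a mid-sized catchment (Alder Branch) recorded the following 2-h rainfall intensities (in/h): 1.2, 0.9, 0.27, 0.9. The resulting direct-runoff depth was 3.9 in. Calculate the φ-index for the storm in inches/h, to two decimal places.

Only the 3 blocks with intensity above φ contribute runoff: 1.2, 0.9, 0.9 in/h.
Σ(I−φ)·Δt = d  ⇒  (1.2+0.9+0.9 − 3φ)·2 = 3.9
φ = (3.000 − 3.9/2) / 3 = 0.35 in/h.

φ ≈ 0.35 in/h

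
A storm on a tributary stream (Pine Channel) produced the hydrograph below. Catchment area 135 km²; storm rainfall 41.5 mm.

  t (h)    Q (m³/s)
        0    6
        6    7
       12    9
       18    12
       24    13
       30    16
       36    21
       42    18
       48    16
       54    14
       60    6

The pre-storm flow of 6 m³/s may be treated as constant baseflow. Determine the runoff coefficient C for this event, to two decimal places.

C ≈ 0.28

ΣQ_DR = 72.00 m³/s; V = ΣQ_DR·Δt = 1.555 × 10^6 m³.
Runoff depth d = V / A = 11.52 mm.
C = d / P = 11.52 / 41.5 = 0.28.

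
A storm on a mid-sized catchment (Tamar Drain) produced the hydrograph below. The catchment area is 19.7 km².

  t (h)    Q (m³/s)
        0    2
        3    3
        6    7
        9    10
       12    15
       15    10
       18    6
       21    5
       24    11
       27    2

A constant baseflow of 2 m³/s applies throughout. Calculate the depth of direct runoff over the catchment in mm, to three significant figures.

d ≈ 28.0 mm

Direct runoff: 0.0, 1.0, 5.0, 8.0, 13.0, 8.0, 4.0, 3.0, 9.0, 0.0 m³/s; ΣQ_DR = 51.00 m³/s.
V = ΣQ_DR · Δt = 51.00 × 10800 s = 5.508 × 10^5 m³.
Over A = 19.7 km², depth = V / A = 28.0 mm.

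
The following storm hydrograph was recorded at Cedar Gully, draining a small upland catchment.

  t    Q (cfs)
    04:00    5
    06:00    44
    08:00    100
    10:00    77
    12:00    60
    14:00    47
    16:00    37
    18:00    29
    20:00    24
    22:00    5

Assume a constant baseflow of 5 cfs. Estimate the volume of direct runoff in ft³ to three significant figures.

V ≈ 2.72 × 10^6 ft³

Direct-runoff ordinates (Q − Q_b): 0.0, 39.0, 95.0, 72.0, 55.0, 42.0, 32.0, 24.0, 19.0, 0.0 cfs.
ΣQ_DR = 378.0 cfs.
With Δt = 2 h = 7200 s, V = ΣQ_DR · Δt = 378.0 × 7200 = 2.72 × 10^6 ft³.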